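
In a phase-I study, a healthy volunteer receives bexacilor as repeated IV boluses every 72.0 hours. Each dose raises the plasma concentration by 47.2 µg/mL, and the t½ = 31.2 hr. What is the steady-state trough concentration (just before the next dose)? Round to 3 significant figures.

11.9 µg/mL

k = ln 2 / 31.2 = 0.02222 hr⁻¹
Fraction remaining after one interval: e^(−kτ) = e^(−0.02222 × 72.0) = 0.2020
R = 1 / (1 − 0.2020) = 1.253
Css,max = 47.2 × 1.253 = 59.15 µg/mL
Css,min = Css,max × e^(−kτ) = 59.15 × 0.2020 ≈ 11.9 µg/mL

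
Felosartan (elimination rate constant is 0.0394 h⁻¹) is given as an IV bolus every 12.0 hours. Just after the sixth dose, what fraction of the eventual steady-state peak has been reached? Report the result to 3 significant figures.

f_n = 1 − e^(−nkτ) = 1 − e^(−6 × 0.03940 × 12.0) = 1 − e^(−2.837) = 1 − 0.05861 ≈ 0.941

0.941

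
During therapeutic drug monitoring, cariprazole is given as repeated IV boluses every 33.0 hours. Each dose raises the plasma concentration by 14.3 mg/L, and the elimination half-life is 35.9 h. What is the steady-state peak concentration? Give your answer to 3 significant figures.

k = ln 2 / 35.9 = 0.01931 h⁻¹
Fraction remaining after one interval: e^(−kτ) = e^(−0.01931 × 33.0) = 0.5288
R = 1 / (1 − 0.5288) = 2.122
Css,max = 14.3 × 2.122 ≈ 30.3 mg/L

30.3 mg/L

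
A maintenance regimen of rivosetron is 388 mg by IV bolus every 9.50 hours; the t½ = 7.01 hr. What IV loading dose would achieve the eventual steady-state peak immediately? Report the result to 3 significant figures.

637 mg

k = ln 2 / 7.01 = 0.09888 hr⁻¹
Accumulation ratio R = 1 / (1 − e^(−kτ)) = 1 / (1 − e^(−0.09888×9.50)) = 1 / (1 − 0.3909) = 1.642
Loading dose = maintenance dose × R = 388 × 1.642 ≈ 637 mg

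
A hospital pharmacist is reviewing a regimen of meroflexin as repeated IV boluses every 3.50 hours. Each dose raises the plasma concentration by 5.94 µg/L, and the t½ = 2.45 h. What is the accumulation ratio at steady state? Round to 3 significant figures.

k = ln 2 / 2.45 = 0.2829 h⁻¹
Fraction remaining after one interval: e^(−kτ) = e^(−0.2829 × 3.50) = 0.3715
R = 1 / (1 − 0.3715) = 1 / 0.6285 ≈ 1.59

1.59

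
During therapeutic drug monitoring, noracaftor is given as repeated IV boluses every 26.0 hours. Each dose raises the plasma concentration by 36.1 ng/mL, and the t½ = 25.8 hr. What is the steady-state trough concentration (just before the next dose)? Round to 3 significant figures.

k = ln 2 / 25.8 = 0.02687 hr⁻¹
Fraction remaining after one interval: e^(−kτ) = e^(−0.02687 × 26.0) = 0.4973
R = 1 / (1 − 0.4973) = 1.989
Css,max = 36.1 × 1.989 = 71.82 ng/mL
Css,min = Css,max × e^(−kτ) = 71.82 × 0.4973 ≈ 35.7 ng/mL

35.7 ng/mL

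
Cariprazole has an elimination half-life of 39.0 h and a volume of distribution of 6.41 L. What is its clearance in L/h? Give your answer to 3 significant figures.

k = ln 2 / t½ = ln 2 / 39.0 = 0.01777 h⁻¹
CL = k · V = 0.01777 × 6.41 ≈ 0.114 L/h

0.114 L/h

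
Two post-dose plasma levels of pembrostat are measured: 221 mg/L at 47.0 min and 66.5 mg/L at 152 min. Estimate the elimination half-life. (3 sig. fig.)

k = ln(C₁/C₂) / (t₂ − t₁) = ln(221/66.5) / (152 − 47.0)
  = 1.201 / 105.0 = 0.01144 min⁻¹
t½ = ln 2 / k = ln 2 / 0.01144 ≈ 60.6 minutes

60.6 minutes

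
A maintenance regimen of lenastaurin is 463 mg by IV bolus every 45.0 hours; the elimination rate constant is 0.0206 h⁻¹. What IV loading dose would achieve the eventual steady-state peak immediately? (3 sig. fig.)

766 mg

Accumulation ratio R = 1 / (1 − e^(−kτ)) = 1 / (1 − e^(−0.02060×45.0)) = 1 / (1 − 0.3957) = 1.655
Loading dose = maintenance dose × R = 463 × 1.655 ≈ 766 mg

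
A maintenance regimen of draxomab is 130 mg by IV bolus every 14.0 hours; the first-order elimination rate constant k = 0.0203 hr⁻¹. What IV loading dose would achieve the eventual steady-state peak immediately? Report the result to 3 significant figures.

Accumulation ratio R = 1 / (1 − e^(−kτ)) = 1 / (1 − e^(−0.02030×14.0)) = 1 / (1 − 0.7526) = 4.042
Loading dose = maintenance dose × R = 130 × 4.042 ≈ 525 mg

525 mg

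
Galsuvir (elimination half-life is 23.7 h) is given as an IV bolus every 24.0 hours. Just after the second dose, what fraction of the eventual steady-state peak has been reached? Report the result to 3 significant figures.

0.754

k = ln 2 / 23.7 = 0.02925 h⁻¹
f_n = 1 − e^(−nkτ) = 1 − e^(−2 × 0.02925 × 24.0) = 1 − e^(−1.404) = 1 − 0.2457 ≈ 0.754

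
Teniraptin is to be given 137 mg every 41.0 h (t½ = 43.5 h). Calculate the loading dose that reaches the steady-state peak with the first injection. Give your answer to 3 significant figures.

286 mg

k = ln 2 / 43.5 = 0.01593 h⁻¹
Accumulation ratio R = 1 / (1 − e^(−kτ)) = 1 / (1 − e^(−0.01593×41.0)) = 1 / (1 − 0.5203) = 2.085
Loading dose = maintenance dose × R = 137 × 2.085 ≈ 286 mg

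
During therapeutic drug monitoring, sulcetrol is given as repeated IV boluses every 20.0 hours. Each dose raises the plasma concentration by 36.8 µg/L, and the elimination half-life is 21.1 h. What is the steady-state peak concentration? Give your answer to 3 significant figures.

k = ln 2 / 21.1 = 0.03285 h⁻¹
Fraction remaining after one interval: e^(−kτ) = e^(−0.03285 × 20.0) = 0.5184
R = 1 / (1 − 0.5184) = 2.076
Css,max = 36.8 × 2.076 ≈ 76.4 µg/L

76.4 µg/L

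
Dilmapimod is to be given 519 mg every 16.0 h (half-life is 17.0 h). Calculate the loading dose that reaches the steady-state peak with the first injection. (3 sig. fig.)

k = ln 2 / 17.0 = 0.04077 h⁻¹
Accumulation ratio R = 1 / (1 − e^(−kτ)) = 1 / (1 − e^(−0.04077×16.0)) = 1 / (1 − 0.5208) = 2.087
Loading dose = maintenance dose × R = 519 × 2.087 ≈ 1080 mg

1080 mg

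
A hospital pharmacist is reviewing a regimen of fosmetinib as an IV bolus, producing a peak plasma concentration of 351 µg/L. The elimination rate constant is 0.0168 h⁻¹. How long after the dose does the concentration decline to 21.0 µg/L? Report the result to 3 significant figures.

C(t) = C₀ e^(−kt)  ⇒  t = ln(C₀/C) / k
t = ln(351/21.0) / 0.01680 = 2.816 / 0.01680 ≈ 168 hours

168 hours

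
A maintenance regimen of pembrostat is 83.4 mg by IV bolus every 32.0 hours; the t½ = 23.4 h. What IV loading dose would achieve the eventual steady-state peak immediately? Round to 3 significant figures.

k = ln 2 / 23.4 = 0.02962 h⁻¹
Accumulation ratio R = 1 / (1 − e^(−kτ)) = 1 / (1 − e^(−0.02962×32.0)) = 1 / (1 − 0.3876) = 1.633
Loading dose = maintenance dose × R = 83.4 × 1.633 ≈ 136 mg

136 mg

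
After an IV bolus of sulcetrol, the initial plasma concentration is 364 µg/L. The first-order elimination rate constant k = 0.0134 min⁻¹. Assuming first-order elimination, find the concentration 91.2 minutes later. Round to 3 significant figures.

107 µg/L

C(t) = C₀ e^(−kt) = 364 × e^(−0.01340 × 91.2) = 364 × e^(−1.222) = 364 × 0.2946 ≈ 107 µg/L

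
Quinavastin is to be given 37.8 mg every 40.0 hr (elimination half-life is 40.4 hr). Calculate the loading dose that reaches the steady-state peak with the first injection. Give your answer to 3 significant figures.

k = ln 2 / 40.4 = 0.01716 hr⁻¹
Accumulation ratio R = 1 / (1 − e^(−kτ)) = 1 / (1 − e^(−0.01716×40.0)) = 1 / (1 − 0.5034) = 2.014
Loading dose = maintenance dose × R = 37.8 × 2.014 ≈ 76.1 mg

76.1 mg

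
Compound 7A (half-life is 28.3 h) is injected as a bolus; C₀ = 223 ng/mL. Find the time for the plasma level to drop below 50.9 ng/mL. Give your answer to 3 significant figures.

60.3 hours

k = ln 2 / 28.3 = 0.02449 h⁻¹
C(t) = C₀ e^(−kt)  ⇒  t = ln(C₀/C) / k
t = ln(223/50.9) / 0.02449 = 1.477 / 0.02449 ≈ 60.3 hours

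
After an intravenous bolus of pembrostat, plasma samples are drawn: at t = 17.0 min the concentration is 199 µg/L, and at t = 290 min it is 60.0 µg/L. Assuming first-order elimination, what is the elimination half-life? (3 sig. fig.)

k = ln(C₁/C₂) / (t₂ − t₁) = ln(199/60.0) / (290 − 17.0)
  = 1.199 / 273.0 = 0.004392 min⁻¹
t½ = ln 2 / k = ln 2 / 0.004392 ≈ 158 minutes

158 minutes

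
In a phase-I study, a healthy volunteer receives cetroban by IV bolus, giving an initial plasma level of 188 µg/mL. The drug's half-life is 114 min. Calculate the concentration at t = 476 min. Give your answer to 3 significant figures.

10.4 µg/mL

k = ln 2 / 114 = 0.006080 min⁻¹
476 min is 4.175 half-lives, so C = 188 × (1/2)^4.175 = 188 × 0.05534 ≈ 10.4 µg/mL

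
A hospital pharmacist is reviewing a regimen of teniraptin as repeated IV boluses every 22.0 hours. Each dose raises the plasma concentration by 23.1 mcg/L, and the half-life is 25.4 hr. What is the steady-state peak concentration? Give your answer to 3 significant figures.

51.2 mcg/L

k = ln 2 / 25.4 = 0.02729 hr⁻¹
Fraction remaining after one interval: e^(−kτ) = e^(−0.02729 × 22.0) = 0.5486
R = 1 / (1 − 0.5486) = 2.215
Css,max = 23.1 × 2.215 ≈ 51.2 mcg/L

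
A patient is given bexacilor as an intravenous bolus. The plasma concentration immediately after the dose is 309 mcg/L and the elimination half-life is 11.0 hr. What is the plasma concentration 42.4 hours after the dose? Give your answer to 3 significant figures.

k = ln 2 / 11.0 = 0.06301 hr⁻¹
C(t) = C₀ e^(−kt) = 309 × e^(−0.06301 × 42.4) = 309 × e^(−2.672) = 309 × 0.06913 ≈ 21.4 mcg/L

21.4 mcg/L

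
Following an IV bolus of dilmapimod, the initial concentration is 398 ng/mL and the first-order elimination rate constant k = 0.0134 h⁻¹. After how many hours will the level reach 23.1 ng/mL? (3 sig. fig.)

C(t) = C₀ e^(−kt)  ⇒  t = ln(C₀/C) / k
t = ln(398/23.1) / 0.01340 = 2.847 / 0.01340 ≈ 212 hours

212 hours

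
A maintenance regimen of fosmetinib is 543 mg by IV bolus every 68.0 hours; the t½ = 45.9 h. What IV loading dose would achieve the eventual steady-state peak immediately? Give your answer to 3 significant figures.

k = ln 2 / 45.9 = 0.01510 h⁻¹
Accumulation ratio R = 1 / (1 − e^(−kτ)) = 1 / (1 − e^(−0.01510×68.0)) = 1 / (1 − 0.3581) = 1.558
Loading dose = maintenance dose × R = 543 × 1.558 ≈ 846 mg

846 mg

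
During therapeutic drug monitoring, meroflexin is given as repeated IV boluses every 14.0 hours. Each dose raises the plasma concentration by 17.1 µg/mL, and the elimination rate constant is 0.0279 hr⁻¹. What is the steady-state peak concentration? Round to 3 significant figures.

Fraction remaining after one interval: e^(−kτ) = e^(−0.02790 × 14.0) = 0.6767
R = 1 / (1 − 0.6767) = 3.093
Css,max = 17.1 × 3.093 ≈ 52.9 µg/mL

52.9 µg/mL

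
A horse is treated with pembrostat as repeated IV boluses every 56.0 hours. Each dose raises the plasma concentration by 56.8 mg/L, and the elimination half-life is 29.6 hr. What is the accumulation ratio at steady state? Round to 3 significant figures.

k = ln 2 / 29.6 = 0.02342 hr⁻¹
Fraction remaining after one interval: e^(−kτ) = e^(−0.02342 × 56.0) = 0.2695
R = 1 / (1 − 0.2695) = 1 / 0.7305 ≈ 1.37

1.37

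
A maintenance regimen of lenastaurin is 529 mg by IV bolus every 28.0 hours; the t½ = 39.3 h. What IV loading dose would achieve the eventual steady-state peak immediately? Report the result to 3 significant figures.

1360 mg

k = ln 2 / 39.3 = 0.01764 h⁻¹
Accumulation ratio R = 1 / (1 − e^(−kτ)) = 1 / (1 − e^(−0.01764×28.0)) = 1 / (1 − 0.6103) = 2.566
Loading dose = maintenance dose × R = 529 × 2.566 ≈ 1360 mg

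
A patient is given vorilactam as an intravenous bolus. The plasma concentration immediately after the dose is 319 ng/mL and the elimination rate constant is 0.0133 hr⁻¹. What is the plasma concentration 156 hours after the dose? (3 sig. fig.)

C(t) = C₀ e^(−kt) = 319 × e^(−0.01330 × 156) = 319 × e^(−2.075) = 319 × 0.1256 ≈ 40.1 ng/mL

40.1 ng/mL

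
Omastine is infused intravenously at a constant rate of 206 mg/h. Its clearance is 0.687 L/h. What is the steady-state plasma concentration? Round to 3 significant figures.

Css = infusion rate / CL = 206 / 0.687 ≈ 300 µg/mL

300 µg/mL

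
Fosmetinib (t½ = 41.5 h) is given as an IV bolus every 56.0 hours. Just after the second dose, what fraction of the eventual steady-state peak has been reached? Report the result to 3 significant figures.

0.846

k = ln 2 / 41.5 = 0.01670 h⁻¹
f_n = 1 − e^(−nkτ) = 1 − e^(−2 × 0.01670 × 56.0) = 1 − e^(−1.871) = 1 − 0.1540 ≈ 0.846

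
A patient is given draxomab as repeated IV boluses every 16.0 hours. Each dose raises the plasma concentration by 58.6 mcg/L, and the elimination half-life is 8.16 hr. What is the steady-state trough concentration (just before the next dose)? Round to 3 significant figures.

20.3 mcg/L

k = ln 2 / 8.16 = 0.08494 hr⁻¹
Fraction remaining after one interval: e^(−kτ) = e^(−0.08494 × 16.0) = 0.2569
R = 1 / (1 − 0.2569) = 1.346
Css,max = 58.6 × 1.346 = 78.86 mcg/L
Css,min = Css,max × e^(−kτ) = 78.86 × 0.2569 ≈ 20.3 mcg/L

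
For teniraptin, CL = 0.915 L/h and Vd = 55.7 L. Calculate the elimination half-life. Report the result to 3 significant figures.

k = CL / V = 0.915 / 55.7 = 0.01643 h⁻¹
t½ = ln 2 / k = ln 2 / 0.01643 ≈ 42.2 hours

42.2 hours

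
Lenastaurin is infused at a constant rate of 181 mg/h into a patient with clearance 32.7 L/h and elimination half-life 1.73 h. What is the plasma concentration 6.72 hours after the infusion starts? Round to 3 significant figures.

5.16 µg/mL

Css = rate / CL = 181 / 32.7 = 5.535 µg/mL
k = ln 2 / 1.73 = 0.4007 h⁻¹
C(t) = Css (1 − e^(−kt)) = 5.535 × (1 − e^(−2.692)) = 5.535 × 0.9323 ≈ 5.16 µg/mL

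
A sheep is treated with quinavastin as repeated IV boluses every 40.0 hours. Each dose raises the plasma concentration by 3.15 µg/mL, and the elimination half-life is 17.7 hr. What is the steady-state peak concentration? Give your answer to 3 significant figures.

3.98 µg/mL

k = ln 2 / 17.7 = 0.03916 hr⁻¹
Fraction remaining after one interval: e^(−kτ) = e^(−0.03916 × 40.0) = 0.2088
R = 1 / (1 − 0.2088) = 1.264
Css,max = 3.15 × 1.264 ≈ 3.98 µg/mL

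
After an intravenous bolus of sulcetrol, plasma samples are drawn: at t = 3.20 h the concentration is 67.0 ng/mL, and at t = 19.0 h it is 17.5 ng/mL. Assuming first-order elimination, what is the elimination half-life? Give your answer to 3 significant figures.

k = ln(C₁/C₂) / (t₂ − t₁) = ln(67.0/17.5) / (19.0 − 3.20)
  = 1.342 / 15.80 = 0.08497 h⁻¹
t½ = ln 2 / k = ln 2 / 0.08497 ≈ 8.16 hours

8.16 hours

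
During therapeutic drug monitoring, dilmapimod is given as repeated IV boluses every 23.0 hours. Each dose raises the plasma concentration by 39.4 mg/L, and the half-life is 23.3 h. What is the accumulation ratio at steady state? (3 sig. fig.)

2.02

k = ln 2 / 23.3 = 0.02975 h⁻¹
Fraction remaining after one interval: e^(−kτ) = e^(−0.02975 × 23.0) = 0.5045
R = 1 / (1 − 0.5045) = 1 / 0.4955 ≈ 2.02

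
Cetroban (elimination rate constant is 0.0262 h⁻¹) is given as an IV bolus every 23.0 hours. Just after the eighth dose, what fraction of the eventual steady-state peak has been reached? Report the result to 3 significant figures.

f_n = 1 − e^(−nkτ) = 1 − e^(−8 × 0.02620 × 23.0) = 1 − e^(−4.821) = 1 − 0.008060 ≈ 0.992

0.992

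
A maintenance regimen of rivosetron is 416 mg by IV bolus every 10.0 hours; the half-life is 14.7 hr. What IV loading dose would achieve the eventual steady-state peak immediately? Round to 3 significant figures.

k = ln 2 / 14.7 = 0.04715 hr⁻¹
Accumulation ratio R = 1 / (1 − e^(−kτ)) = 1 / (1 − e^(−0.04715×10.0)) = 1 / (1 − 0.6240) = 2.660
Loading dose = maintenance dose × R = 416 × 2.660 ≈ 1110 mg

1110 mg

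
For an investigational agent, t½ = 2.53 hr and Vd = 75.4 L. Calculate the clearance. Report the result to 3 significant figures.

20.7 L/hr

k = ln 2 / t½ = ln 2 / 2.53 = 0.2740 hr⁻¹
CL = k · V = 0.2740 × 75.4 ≈ 20.7 L/hr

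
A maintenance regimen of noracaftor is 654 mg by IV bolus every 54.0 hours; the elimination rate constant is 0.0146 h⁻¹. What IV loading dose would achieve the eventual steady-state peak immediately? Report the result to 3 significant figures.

1200 mg

Accumulation ratio R = 1 / (1 − e^(−kτ)) = 1 / (1 − e^(−0.01460×54.0)) = 1 / (1 − 0.4546) = 1.833
Loading dose = maintenance dose × R = 654 × 1.833 ≈ 1200 mg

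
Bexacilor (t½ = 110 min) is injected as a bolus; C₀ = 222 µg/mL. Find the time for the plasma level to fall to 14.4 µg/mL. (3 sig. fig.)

k = ln 2 / 110 = 0.006301 min⁻¹
C(t) = C₀ e^(−kt)  ⇒  t = ln(C₀/C) / k
t = ln(222/14.4) / 0.006301 = 2.735 / 0.006301 ≈ 434 minutes

434 minutes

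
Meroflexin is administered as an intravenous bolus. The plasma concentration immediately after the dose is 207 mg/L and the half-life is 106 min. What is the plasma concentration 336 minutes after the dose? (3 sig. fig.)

k = ln 2 / 106 = 0.006539 min⁻¹
C(t) = C₀ e^(−kt) = 207 × e^(−0.006539 × 336) = 207 × e^(−2.197) = 207 × 0.1111 ≈ 23.0 mg/L

23.0 mg/L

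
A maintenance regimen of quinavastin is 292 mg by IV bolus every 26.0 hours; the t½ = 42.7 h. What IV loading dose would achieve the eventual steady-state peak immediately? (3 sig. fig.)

848 mg

k = ln 2 / 42.7 = 0.01623 h⁻¹
Accumulation ratio R = 1 / (1 − e^(−kτ)) = 1 / (1 − e^(−0.01623×26.0)) = 1 / (1 − 0.6557) = 2.904
Loading dose = maintenance dose × R = 292 × 2.904 ≈ 848 mg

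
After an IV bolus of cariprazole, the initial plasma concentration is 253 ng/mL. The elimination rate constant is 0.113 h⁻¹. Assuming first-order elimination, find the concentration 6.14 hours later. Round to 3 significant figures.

C(t) = C₀ e^(−kt) = 253 × e^(−0.1130 × 6.14) = 253 × e^(−0.6938) = 253 × 0.4997 ≈ 126 ng/mL

126 ng/mL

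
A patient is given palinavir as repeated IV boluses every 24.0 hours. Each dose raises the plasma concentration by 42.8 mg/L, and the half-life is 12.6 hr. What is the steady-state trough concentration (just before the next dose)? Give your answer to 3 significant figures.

k = ln 2 / 12.6 = 0.05501 hr⁻¹
Fraction remaining after one interval: e^(−kτ) = e^(−0.05501 × 24.0) = 0.2671
R = 1 / (1 − 0.2671) = 1.364
Css,max = 42.8 × 1.364 = 58.39 mg/L
Css,min = Css,max × e^(−kτ) = 58.39 × 0.2671 ≈ 15.6 mg/L

15.6 mg/L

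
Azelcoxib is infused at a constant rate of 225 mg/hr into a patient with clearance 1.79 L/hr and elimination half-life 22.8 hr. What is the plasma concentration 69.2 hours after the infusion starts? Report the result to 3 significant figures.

110 mg/L

Css = rate / CL = 225 / 1.79 = 125.7 mg/L
k = ln 2 / 22.8 = 0.03040 hr⁻¹
C(t) = Css (1 − e^(−kt)) = 125.7 × (1 − e^(−2.104)) = 125.7 × 0.8780 ≈ 110 mg/L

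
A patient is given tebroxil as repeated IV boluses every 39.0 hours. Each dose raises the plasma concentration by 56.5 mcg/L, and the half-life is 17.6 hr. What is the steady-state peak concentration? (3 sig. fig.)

k = ln 2 / 17.6 = 0.03938 hr⁻¹
Fraction remaining after one interval: e^(−kτ) = e^(−0.03938 × 39.0) = 0.2153
R = 1 / (1 − 0.2153) = 1.274
Css,max = 56.5 × 1.274 ≈ 72.0 mcg/L

72.0 mcg/L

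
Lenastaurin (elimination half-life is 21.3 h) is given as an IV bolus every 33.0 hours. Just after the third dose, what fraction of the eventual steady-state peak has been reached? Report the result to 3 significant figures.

k = ln 2 / 21.3 = 0.03254 h⁻¹
f_n = 1 − e^(−nkτ) = 1 − e^(−3 × 0.03254 × 33.0) = 1 − e^(−3.222) = 1 − 0.03989 ≈ 0.960

0.960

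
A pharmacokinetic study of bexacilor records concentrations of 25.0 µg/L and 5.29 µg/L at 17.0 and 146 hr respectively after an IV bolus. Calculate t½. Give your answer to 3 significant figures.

57.6 hours

k = ln(C₁/C₂) / (t₂ − t₁) = ln(25.0/5.29) / (146 − 17.0)
  = 1.553 / 129.0 = 0.01204 hr⁻¹
t½ = ln 2 / k = ln 2 / 0.01204 ≈ 57.6 hours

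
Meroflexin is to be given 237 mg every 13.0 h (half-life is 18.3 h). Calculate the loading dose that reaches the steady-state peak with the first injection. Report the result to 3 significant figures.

k = ln 2 / 18.3 = 0.03788 h⁻¹
Accumulation ratio R = 1 / (1 − e^(−kτ)) = 1 / (1 − e^(−0.03788×13.0)) = 1 / (1 − 0.6112) = 2.572
Loading dose = maintenance dose × R = 237 × 2.572 ≈ 610 mg

610 mg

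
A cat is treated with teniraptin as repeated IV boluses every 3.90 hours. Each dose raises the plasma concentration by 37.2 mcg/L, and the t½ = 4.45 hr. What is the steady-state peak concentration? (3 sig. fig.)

k = ln 2 / 4.45 = 0.1558 hr⁻¹
Fraction remaining after one interval: e^(−kτ) = e^(−0.1558 × 3.90) = 0.5447
R = 1 / (1 − 0.5447) = 2.196
Css,max = 37.2 × 2.196 ≈ 81.7 mcg/L

81.7 mcg/L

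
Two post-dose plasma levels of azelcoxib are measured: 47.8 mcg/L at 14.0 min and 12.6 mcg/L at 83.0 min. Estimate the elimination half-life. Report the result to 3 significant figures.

35.9 minutes

k = ln(C₁/C₂) / (t₂ − t₁) = ln(47.8/12.6) / (83.0 − 14.0)
  = 1.333 / 69.00 = 0.01932 min⁻¹
t½ = ln 2 / k = ln 2 / 0.01932 ≈ 35.9 minutes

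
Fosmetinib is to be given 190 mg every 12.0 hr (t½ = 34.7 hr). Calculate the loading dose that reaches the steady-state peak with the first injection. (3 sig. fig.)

k = ln 2 / 34.7 = 0.01998 hr⁻¹
Accumulation ratio R = 1 / (1 − e^(−kτ)) = 1 / (1 − e^(−0.01998×12.0)) = 1 / (1 − 0.7869) = 4.692
Loading dose = maintenance dose × R = 190 × 4.692 ≈ 891 mg

891 mg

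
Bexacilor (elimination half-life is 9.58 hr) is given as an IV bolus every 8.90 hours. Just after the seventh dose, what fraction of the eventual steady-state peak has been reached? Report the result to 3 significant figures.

k = ln 2 / 9.58 = 0.07235 hr⁻¹
f_n = 1 − e^(−nkτ) = 1 − e^(−7 × 0.07235 × 8.90) = 1 − e^(−4.508) = 1 − 0.01102 ≈ 0.989

0.989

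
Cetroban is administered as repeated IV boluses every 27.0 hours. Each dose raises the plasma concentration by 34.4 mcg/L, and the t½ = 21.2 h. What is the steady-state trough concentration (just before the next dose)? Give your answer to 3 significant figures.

24.3 mcg/L

k = ln 2 / 21.2 = 0.03270 h⁻¹
Fraction remaining after one interval: e^(−kτ) = e^(−0.03270 × 27.0) = 0.4136
R = 1 / (1 − 0.4136) = 1.705
Css,max = 34.4 × 1.705 = 58.67 mcg/L
Css,min = Css,max × e^(−kτ) = 58.67 × 0.4136 ≈ 24.3 mcg/L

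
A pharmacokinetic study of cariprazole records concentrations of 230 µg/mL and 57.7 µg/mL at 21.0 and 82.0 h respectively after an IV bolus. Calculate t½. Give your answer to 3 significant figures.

k = ln(C₁/C₂) / (t₂ − t₁) = ln(230/57.7) / (82.0 − 21.0)
  = 1.383 / 61.00 = 0.02267 h⁻¹
t½ = ln 2 / k = ln 2 / 0.02267 ≈ 30.6 hours

30.6 hours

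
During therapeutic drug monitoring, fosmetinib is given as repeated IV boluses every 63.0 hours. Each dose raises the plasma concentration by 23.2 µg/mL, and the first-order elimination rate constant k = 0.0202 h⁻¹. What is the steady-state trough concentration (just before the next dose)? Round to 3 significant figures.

9.03 µg/mL

Fraction remaining after one interval: e^(−kτ) = e^(−0.02020 × 63.0) = 0.2801
R = 1 / (1 − 0.2801) = 1.389
Css,max = 23.2 × 1.389 = 32.23 µg/mL
Css,min = Css,max × e^(−kτ) = 32.23 × 0.2801 ≈ 9.03 µg/mL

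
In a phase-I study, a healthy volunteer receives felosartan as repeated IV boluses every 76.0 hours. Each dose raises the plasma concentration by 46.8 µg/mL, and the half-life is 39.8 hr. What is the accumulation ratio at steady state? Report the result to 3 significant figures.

k = ln 2 / 39.8 = 0.01742 hr⁻¹
Fraction remaining after one interval: e^(−kτ) = e^(−0.01742 × 76.0) = 0.2662
R = 1 / (1 − 0.2662) = 1 / 0.7338 ≈ 1.36

1.36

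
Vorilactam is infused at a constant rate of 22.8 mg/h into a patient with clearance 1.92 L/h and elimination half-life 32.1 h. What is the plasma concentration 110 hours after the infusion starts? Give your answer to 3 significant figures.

10.8 mg/L

Css = rate / CL = 22.8 / 1.92 = 11.88 mg/L
k = ln 2 / 32.1 = 0.02159 h⁻¹
C(t) = Css (1 − e^(−kt)) = 11.88 × (1 − e^(−2.375)) = 11.88 × 0.9070 ≈ 10.8 mg/L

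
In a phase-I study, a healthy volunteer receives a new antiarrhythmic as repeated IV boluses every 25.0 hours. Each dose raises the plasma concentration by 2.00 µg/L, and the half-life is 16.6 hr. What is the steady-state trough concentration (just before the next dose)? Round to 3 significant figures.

k = ln 2 / 16.6 = 0.04176 hr⁻¹
Fraction remaining after one interval: e^(−kτ) = e^(−0.04176 × 25.0) = 0.3521
R = 1 / (1 − 0.3521) = 1.543
Css,max = 2.00 × 1.543 = 3.087 µg/L
Css,min = Css,max × e^(−kτ) = 3.087 × 0.3521 ≈ 1.09 µg/L

1.09 µg/L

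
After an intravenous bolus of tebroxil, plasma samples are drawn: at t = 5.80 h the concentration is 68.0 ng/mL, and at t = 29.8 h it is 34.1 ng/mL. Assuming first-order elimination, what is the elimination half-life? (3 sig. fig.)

24.1 hours

k = ln(C₁/C₂) / (t₂ − t₁) = ln(68.0/34.1) / (29.8 − 5.80)
  = 0.6902 / 24.00 = 0.02876 h⁻¹
t½ = ln 2 / k = ln 2 / 0.02876 ≈ 24.1 hours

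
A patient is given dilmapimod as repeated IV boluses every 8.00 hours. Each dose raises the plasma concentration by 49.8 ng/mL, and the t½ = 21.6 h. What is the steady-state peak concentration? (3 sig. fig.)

k = ln 2 / 21.6 = 0.03209 h⁻¹
Fraction remaining after one interval: e^(−kτ) = e^(−0.03209 × 8.00) = 0.7736
R = 1 / (1 − 0.7736) = 4.417
Css,max = 49.8 × 4.417 ≈ 220 ng/mL

220 ng/mL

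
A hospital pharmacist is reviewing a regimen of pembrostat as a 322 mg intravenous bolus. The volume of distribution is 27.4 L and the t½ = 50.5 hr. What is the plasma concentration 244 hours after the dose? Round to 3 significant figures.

0.413 µg/mL

C₀ = dose / V = 322 / 27.4 = 11.75 µg/mL
k = ln 2 / 50.5 = 0.01373 hr⁻¹
C(t) = C₀ e^(−kt) = 11.75 × e^(−0.01373 × 244) = 11.75 × e^(−3.349) = 11.75 × 0.03512 ≈ 0.413 µg/mL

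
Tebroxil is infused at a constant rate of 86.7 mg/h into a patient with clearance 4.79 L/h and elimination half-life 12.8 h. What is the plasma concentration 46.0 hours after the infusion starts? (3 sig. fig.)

Css = rate / CL = 86.7 / 4.79 = 18.10 µg/mL
k = ln 2 / 12.8 = 0.05415 h⁻¹
C(t) = Css (1 − e^(−kt)) = 18.10 × (1 − e^(−2.491)) = 18.10 × 0.9172 ≈ 16.6 µg/mL

16.6 µg/mL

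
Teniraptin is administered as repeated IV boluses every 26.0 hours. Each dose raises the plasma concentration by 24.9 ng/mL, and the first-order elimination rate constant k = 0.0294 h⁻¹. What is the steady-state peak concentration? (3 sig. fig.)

Fraction remaining after one interval: e^(−kτ) = e^(−0.02940 × 26.0) = 0.4656
R = 1 / (1 − 0.4656) = 1.871
Css,max = 24.9 × 1.871 ≈ 46.6 ng/mL

46.6 ng/mL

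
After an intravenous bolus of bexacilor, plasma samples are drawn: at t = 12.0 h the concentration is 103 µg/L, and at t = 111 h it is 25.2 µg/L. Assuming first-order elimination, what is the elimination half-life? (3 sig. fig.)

k = ln(C₁/C₂) / (t₂ − t₁) = ln(103/25.2) / (111 − 12.0)
  = 1.408 / 99.00 = 0.01422 h⁻¹
t½ = ln 2 / k = ln 2 / 0.01422 ≈ 48.7 hours

48.7 hours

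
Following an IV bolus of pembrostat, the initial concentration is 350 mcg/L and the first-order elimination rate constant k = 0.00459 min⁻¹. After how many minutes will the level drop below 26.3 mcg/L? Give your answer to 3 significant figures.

C(t) = C₀ e^(−kt)  ⇒  t = ln(C₀/C) / k
t = ln(350/26.3) / 0.004590 = 2.588 / 0.004590 ≈ 564 minutes

564 minutes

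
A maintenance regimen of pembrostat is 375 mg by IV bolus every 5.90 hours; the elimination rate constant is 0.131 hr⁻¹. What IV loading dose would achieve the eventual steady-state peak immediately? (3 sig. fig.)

Accumulation ratio R = 1 / (1 − e^(−kτ)) = 1 / (1 − e^(−0.1310×5.90)) = 1 / (1 − 0.4617) = 1.858
Loading dose = maintenance dose × R = 375 × 1.858 ≈ 697 mg

697 mg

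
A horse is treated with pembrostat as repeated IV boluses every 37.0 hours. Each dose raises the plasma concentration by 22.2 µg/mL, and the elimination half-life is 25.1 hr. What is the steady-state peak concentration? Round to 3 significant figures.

k = ln 2 / 25.1 = 0.02762 hr⁻¹
Fraction remaining after one interval: e^(−kτ) = e^(−0.02762 × 37.0) = 0.3600
R = 1 / (1 − 0.3600) = 1.562
Css,max = 22.2 × 1.562 ≈ 34.7 µg/mL

34.7 µg/mL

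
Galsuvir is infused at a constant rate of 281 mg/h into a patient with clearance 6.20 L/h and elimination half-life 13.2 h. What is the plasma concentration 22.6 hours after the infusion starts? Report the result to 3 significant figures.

Css = rate / CL = 281 / 6.20 = 45.32 mg/L
k = ln 2 / 13.2 = 0.05251 h⁻¹
C(t) = Css (1 − e^(−kt)) = 45.32 × (1 − e^(−1.187)) = 45.32 × 0.6948 ≈ 31.5 mg/L

31.5 mg/L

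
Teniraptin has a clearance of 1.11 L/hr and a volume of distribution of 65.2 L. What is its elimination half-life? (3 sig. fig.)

40.7 hours

k = CL / V = 1.11 / 65.2 = 0.01702 hr⁻¹
t½ = ln 2 / k = ln 2 / 0.01702 ≈ 40.7 hours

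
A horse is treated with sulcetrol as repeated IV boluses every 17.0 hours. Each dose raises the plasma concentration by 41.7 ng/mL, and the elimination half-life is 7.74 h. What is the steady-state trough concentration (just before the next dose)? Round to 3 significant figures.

11.6 ng/mL

k = ln 2 / 7.74 = 0.08955 h⁻¹
Fraction remaining after one interval: e^(−kτ) = e^(−0.08955 × 17.0) = 0.2182
R = 1 / (1 − 0.2182) = 1.279
Css,max = 41.7 × 1.279 = 53.34 ng/mL
Css,min = Css,max × e^(−kτ) = 53.34 × 0.2182 ≈ 11.6 ng/mL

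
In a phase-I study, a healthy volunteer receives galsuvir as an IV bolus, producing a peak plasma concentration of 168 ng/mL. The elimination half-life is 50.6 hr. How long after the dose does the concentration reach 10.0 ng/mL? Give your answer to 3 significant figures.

206 hours

k = ln 2 / 50.6 = 0.01370 hr⁻¹
C(t) = C₀ e^(−kt)  ⇒  t = ln(C₀/C) / k
t = ln(168/10.0) / 0.01370 = 2.821 / 0.01370 ≈ 206 hours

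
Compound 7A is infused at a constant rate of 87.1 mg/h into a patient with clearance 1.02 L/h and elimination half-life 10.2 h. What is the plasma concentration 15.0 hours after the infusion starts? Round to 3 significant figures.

Css = rate / CL = 87.1 / 1.02 = 85.39 mg/L
k = ln 2 / 10.2 = 0.06796 h⁻¹
C(t) = Css (1 − e^(−kt)) = 85.39 × (1 − e^(−1.019)) = 85.39 × 0.6392 ≈ 54.6 mg/L

54.6 mg/L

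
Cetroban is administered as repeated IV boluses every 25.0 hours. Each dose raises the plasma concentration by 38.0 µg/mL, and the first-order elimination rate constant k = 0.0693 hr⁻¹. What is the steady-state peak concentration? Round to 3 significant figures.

Fraction remaining after one interval: e^(−kτ) = e^(−0.06930 × 25.0) = 0.1768
R = 1 / (1 − 0.1768) = 1.215
Css,max = 38.0 × 1.215 ≈ 46.2 µg/mL

46.2 µg/mL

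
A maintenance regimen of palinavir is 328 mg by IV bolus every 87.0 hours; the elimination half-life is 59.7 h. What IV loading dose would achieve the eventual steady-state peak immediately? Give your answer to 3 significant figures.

k = ln 2 / 59.7 = 0.01161 h⁻¹
Accumulation ratio R = 1 / (1 − e^(−kτ)) = 1 / (1 − e^(−0.01161×87.0)) = 1 / (1 − 0.3642) = 1.573
Loading dose = maintenance dose × R = 328 × 1.573 ≈ 516 mg

516 mg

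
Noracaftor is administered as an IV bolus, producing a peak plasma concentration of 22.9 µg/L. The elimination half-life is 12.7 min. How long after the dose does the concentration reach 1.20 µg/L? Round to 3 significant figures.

54.0 minutes

k = ln 2 / 12.7 = 0.05458 min⁻¹
C(t) = C₀ e^(−kt)  ⇒  t = ln(C₀/C) / k
t = ln(22.9/1.20) / 0.05458 = 2.949 / 0.05458 ≈ 54.0 minutes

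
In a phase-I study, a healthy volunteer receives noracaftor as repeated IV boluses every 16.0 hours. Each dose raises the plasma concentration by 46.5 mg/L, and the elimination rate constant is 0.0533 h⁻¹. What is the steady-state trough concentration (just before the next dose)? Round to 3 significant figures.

34.5 mg/L

Fraction remaining after one interval: e^(−kτ) = e^(−0.05330 × 16.0) = 0.4262
R = 1 / (1 − 0.4262) = 1.743
Css,max = 46.5 × 1.743 = 81.04 mg/L
Css,min = Css,max × e^(−kτ) = 81.04 × 0.4262 ≈ 34.5 mg/L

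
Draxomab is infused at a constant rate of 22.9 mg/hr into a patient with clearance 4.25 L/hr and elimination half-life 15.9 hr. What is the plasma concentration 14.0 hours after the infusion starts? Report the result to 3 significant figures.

2.46 µg/mL

Css = rate / CL = 22.9 / 4.25 = 5.388 µg/mL
k = ln 2 / 15.9 = 0.04359 hr⁻¹
C(t) = Css (1 − e^(−kt)) = 5.388 × (1 − e^(−0.6103)) = 5.388 × 0.4568 ≈ 2.46 µg/mL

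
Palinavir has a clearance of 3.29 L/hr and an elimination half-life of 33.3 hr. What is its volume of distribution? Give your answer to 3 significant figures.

k = ln 2 / t½ = ln 2 / 33.3 = 0.02082 hr⁻¹
V = CL / k = 3.29 / 0.02082 ≈ 158 L

158 L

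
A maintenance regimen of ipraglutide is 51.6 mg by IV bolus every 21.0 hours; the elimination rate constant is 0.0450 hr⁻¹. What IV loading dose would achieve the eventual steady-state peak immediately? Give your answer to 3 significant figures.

84.4 mg

Accumulation ratio R = 1 / (1 − e^(−kτ)) = 1 / (1 − e^(−0.04500×21.0)) = 1 / (1 − 0.3887) = 1.636
Loading dose = maintenance dose × R = 51.6 × 1.636 ≈ 84.4 mg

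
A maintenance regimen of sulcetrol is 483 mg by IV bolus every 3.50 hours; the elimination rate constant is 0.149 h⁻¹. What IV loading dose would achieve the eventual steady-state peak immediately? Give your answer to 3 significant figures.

Accumulation ratio R = 1 / (1 − e^(−kτ)) = 1 / (1 − e^(−0.1490×3.50)) = 1 / (1 − 0.5936) = 2.461
Loading dose = maintenance dose × R = 483 × 2.461 ≈ 1190 mg

1190 mg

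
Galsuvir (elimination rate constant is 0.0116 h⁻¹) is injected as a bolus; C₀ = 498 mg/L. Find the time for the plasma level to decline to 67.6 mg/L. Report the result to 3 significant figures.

C(t) = C₀ e^(−kt)  ⇒  t = ln(C₀/C) / k
t = ln(498/67.6) / 0.01160 = 1.997 / 0.01160 ≈ 172 hours

172 hours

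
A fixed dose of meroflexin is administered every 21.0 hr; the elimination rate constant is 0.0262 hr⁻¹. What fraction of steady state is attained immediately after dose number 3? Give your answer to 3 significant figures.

f_n = 1 − e^(−nkτ) = 1 − e^(−3 × 0.02620 × 21.0) = 1 − e^(−1.651) = 1 − 0.1919 ≈ 0.808

0.808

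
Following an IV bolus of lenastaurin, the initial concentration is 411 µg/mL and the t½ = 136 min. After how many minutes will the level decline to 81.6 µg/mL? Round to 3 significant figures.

k = ln 2 / 136 = 0.005097 min⁻¹
C(t) = C₀ e^(−kt)  ⇒  t = ln(C₀/C) / k
t = ln(411/81.6) / 0.005097 = 1.617 / 0.005097 ≈ 317 minutes

317 minutes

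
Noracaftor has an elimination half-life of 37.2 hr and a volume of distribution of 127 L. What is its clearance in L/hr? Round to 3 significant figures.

k = ln 2 / t½ = ln 2 / 37.2 = 0.01863 hr⁻¹
CL = k · V = 0.01863 × 127 ≈ 2.37 L/hr

2.37 L/hr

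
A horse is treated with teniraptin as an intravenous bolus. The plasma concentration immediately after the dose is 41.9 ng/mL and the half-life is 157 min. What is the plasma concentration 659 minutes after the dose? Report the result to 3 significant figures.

k = ln 2 / 157 = 0.004415 min⁻¹
659 min is 4.197 half-lives, so C = 41.9 × (1/2)^4.197 = 41.9 × 0.05451 ≈ 2.28 ng/mL

2.28 ng/mL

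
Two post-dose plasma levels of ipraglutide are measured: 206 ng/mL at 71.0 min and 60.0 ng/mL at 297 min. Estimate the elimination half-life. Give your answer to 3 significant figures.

k = ln(C₁/C₂) / (t₂ − t₁) = ln(206/60.0) / (297 − 71.0)
  = 1.234 / 226.0 = 0.005458 min⁻¹
t½ = ln 2 / k = ln 2 / 0.005458 ≈ 127 minutes

127 minutes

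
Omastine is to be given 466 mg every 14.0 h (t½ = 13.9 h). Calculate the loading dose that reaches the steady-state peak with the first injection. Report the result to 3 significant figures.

927 mg

k = ln 2 / 13.9 = 0.04987 h⁻¹
Accumulation ratio R = 1 / (1 − e^(−kτ)) = 1 / (1 − e^(−0.04987×14.0)) = 1 / (1 − 0.4975) = 1.990
Loading dose = maintenance dose × R = 466 × 1.990 ≈ 927 mg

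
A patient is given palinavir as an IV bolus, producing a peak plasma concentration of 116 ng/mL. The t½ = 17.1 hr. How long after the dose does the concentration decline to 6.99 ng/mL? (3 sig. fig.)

69.3 hours

k = ln 2 / 17.1 = 0.04053 hr⁻¹
C(t) = C₀ e^(−kt)  ⇒  t = ln(C₀/C) / k
t = ln(116/6.99) / 0.04053 = 2.809 / 0.04053 ≈ 69.3 hours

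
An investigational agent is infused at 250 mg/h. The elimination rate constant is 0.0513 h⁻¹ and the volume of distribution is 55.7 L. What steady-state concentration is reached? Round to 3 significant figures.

CL = k · V = 0.0513 × 55.7 = 2.857 L/h
Css = rate / CL = 250 / 2.857 ≈ 87.5 µg/mL

87.5 µg/mL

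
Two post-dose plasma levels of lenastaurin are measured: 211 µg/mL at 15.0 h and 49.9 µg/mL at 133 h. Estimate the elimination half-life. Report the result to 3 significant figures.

k = ln(C₁/C₂) / (t₂ − t₁) = ln(211/49.9) / (133 − 15.0)
  = 1.442 / 118.0 = 0.01222 h⁻¹
t½ = ln 2 / k = ln 2 / 0.01222 ≈ 56.7 hours

56.7 hours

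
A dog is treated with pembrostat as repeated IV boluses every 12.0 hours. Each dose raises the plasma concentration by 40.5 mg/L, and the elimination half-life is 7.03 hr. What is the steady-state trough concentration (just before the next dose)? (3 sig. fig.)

k = ln 2 / 7.03 = 0.09860 hr⁻¹
Fraction remaining after one interval: e^(−kτ) = e^(−0.09860 × 12.0) = 0.3063
R = 1 / (1 − 0.3063) = 1.442
Css,max = 40.5 × 1.442 = 58.38 mg/L
Css,min = Css,max × e^(−kτ) = 58.38 × 0.3063 ≈ 17.9 mg/L

17.9 mg/L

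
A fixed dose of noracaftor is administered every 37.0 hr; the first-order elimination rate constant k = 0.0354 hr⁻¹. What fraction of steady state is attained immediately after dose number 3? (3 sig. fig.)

f_n = 1 − e^(−nkτ) = 1 − e^(−3 × 0.03540 × 37.0) = 1 − e^(−3.929) = 1 − 0.01966 ≈ 0.980

0.980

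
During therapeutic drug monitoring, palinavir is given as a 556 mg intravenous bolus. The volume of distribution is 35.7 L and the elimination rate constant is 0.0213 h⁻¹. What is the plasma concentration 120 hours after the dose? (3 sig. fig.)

1.21 µg/mL

C₀ = dose / V = 556 / 35.7 = 15.57 µg/mL
C(t) = C₀ e^(−kt) = 15.57 × e^(−0.02130 × 120) = 15.57 × e^(−2.556) = 15.57 × 0.07761 ≈ 1.21 µg/mL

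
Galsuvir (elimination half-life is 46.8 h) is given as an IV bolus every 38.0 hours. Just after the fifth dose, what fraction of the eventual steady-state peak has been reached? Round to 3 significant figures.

k = ln 2 / 46.8 = 0.01481 h⁻¹
f_n = 1 − e^(−nkτ) = 1 − e^(−5 × 0.01481 × 38.0) = 1 − e^(−2.814) = 1 − 0.05996 ≈ 0.940

0.940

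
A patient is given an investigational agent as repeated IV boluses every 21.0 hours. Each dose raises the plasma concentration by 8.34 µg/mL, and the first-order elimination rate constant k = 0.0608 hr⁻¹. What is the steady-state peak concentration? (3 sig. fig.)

11.6 µg/mL

Fraction remaining after one interval: e^(−kτ) = e^(−0.06080 × 21.0) = 0.2789
R = 1 / (1 − 0.2789) = 1.387
Css,max = 8.34 × 1.387 ≈ 11.6 µg/mL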